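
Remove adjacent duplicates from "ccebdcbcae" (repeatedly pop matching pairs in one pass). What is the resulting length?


Input: ccebdcbcae
Stack-based adjacent duplicate removal:
  Read 'c': push. Stack: c
  Read 'c': matches stack top 'c' => pop. Stack: (empty)
  Read 'e': push. Stack: e
  Read 'b': push. Stack: eb
  Read 'd': push. Stack: ebd
  Read 'c': push. Stack: ebdc
  Read 'b': push. Stack: ebdcb
  Read 'c': push. Stack: ebdcbc
  Read 'a': push. Stack: ebdcbca
  Read 'e': push. Stack: ebdcbcae
Final stack: "ebdcbcae" (length 8)

8


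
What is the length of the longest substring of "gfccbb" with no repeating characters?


Input: "gfccbb"
Sliding window (track last position of each char):
  Position 0 ('g'): window [0,0] length 1 -- new best
  Position 1 ('f'): window [0,1] length 2 -- new best
  Position 2 ('c'): window [0,2] length 3 -- new best
  Position 3 ('c'): repeat (last at 2), move window start to 3
  Position 3 ('c'): window [3,3] length 1
  Position 4 ('b'): window [3,4] length 2
  Position 5 ('b'): repeat (last at 4), move window start to 5
  Position 5 ('b'): window [5,5] length 1
Longest substring with no repeats: "gfc" with length 3

3


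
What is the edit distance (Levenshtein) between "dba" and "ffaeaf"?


Computing edit distance: "dba" -> "ffaeaf"
DP table:
           f    f    a    e    a    f
      0    1    2    3    4    5    6
  d   1    1    2    3    4    5    6
  b   2    2    2    3    4    5    6
  a   3    3    3    2    3    4    5
Edit distance = dp[3][6] = 5

5


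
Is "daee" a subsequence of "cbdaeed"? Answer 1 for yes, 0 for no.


Check if "daee" is a subsequence of "cbdaeed"
Greedy scan:
  Position 0 ('c'): no match needed
  Position 1 ('b'): no match needed
  Position 2 ('d'): matches sub[0] = 'd'
  Position 3 ('a'): matches sub[1] = 'a'
  Position 4 ('e'): matches sub[2] = 'e'
  Position 5 ('e'): matches sub[3] = 'e'
  Position 6 ('d'): no match needed
All 4 characters matched => is a subsequence

1


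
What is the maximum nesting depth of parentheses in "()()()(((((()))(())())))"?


Input: "()()()(((((()))(())())))"
Tracking depth:
  Position 0 '(': depth becomes 1
  Position 1 ')': depth becomes 0
  Position 2 '(': depth becomes 1
  Position 3 ')': depth becomes 0
  Position 4 '(': depth becomes 1
  Position 5 ')': depth becomes 0
  Position 6 '(': depth becomes 1
  Position 7 '(': depth becomes 2
  Position 8 '(': depth becomes 3
  Position 9 '(': depth becomes 4
  Position 10 '(': depth becomes 5
  Position 11 '(': depth becomes 6
  Position 12 ')': depth becomes 5
  Position 13 ')': depth becomes 4
  Position 14 ')': depth becomes 3
  Position 15 '(': depth becomes 4
  Position 16 '(': depth becomes 5
  Position 17 ')': depth becomes 4
  Position 18 ')': depth becomes 3
  Position 19 '(': depth becomes 4
  Position 20 ')': depth becomes 3
  Position 21 ')': depth becomes 2
  Position 22 ')': depth becomes 1
  Position 23 ')': depth becomes 0
Maximum depth reached: 6

6


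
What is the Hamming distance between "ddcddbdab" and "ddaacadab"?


Comparing "ddcddbdab" and "ddaacadab" position by position:
  Position 0: 'd' vs 'd' => same
  Position 1: 'd' vs 'd' => same
  Position 2: 'c' vs 'a' => differ
  Position 3: 'd' vs 'a' => differ
  Position 4: 'd' vs 'c' => differ
  Position 5: 'b' vs 'a' => differ
  Position 6: 'd' vs 'd' => same
  Position 7: 'a' vs 'a' => same
  Position 8: 'b' vs 'b' => same
Total differences (Hamming distance): 4

4


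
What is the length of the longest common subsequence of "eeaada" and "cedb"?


LCS of "eeaada" and "cedb"
DP table:
           c    e    d    b
      0    0    0    0    0
  e   0    0    1    1    1
  e   0    0    1    1    1
  a   0    0    1    1    1
  a   0    0    1    1    1
  d   0    0    1    2    2
  a   0    0    1    2    2
LCS length = dp[6][4] = 2

2


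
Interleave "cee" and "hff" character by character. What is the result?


Interleaving "cee" and "hff":
  Position 0: 'c' from first, 'h' from second => "ch"
  Position 1: 'e' from first, 'f' from second => "ef"
  Position 2: 'e' from first, 'f' from second => "ef"
Result: chefef

chefef


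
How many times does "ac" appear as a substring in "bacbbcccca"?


Searching for "ac" in "bacbbcccca"
Scanning each position:
  Position 0: "ba" => no
  Position 1: "ac" => MATCH
  Position 2: "cb" => no
  Position 3: "bb" => no
  Position 4: "bc" => no
  Position 5: "cc" => no
  Position 6: "cc" => no
  Position 7: "cc" => no
  Position 8: "ca" => no
Total occurrences: 1

1


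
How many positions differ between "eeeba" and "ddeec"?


Comparing "eeeba" and "ddeec" position by position:
  Position 0: 'e' vs 'd' => DIFFER
  Position 1: 'e' vs 'd' => DIFFER
  Position 2: 'e' vs 'e' => same
  Position 3: 'b' vs 'e' => DIFFER
  Position 4: 'a' vs 'c' => DIFFER
Positions that differ: 4

4


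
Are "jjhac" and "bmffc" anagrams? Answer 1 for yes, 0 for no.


Strings: "jjhac", "bmffc"
Sorted first:  achjj
Sorted second: bcffm
Differ at position 0: 'a' vs 'b' => not anagrams

0


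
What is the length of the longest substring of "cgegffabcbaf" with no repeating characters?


Input: "cgegffabcbaf"
Sliding window (track last position of each char):
  Position 0 ('c'): window [0,0] length 1 -- new best
  Position 1 ('g'): window [0,1] length 2 -- new best
  Position 2 ('e'): window [0,2] length 3 -- new best
  Position 3 ('g'): repeat (last at 1), move window start to 2
  Position 3 ('g'): window [2,3] length 2
  Position 4 ('f'): window [2,4] length 3
  Position 5 ('f'): repeat (last at 4), move window start to 5
  Position 5 ('f'): window [5,5] length 1
  Position 6 ('a'): window [5,6] length 2
  Position 7 ('b'): window [5,7] length 3
  Position 8 ('c'): window [5,8] length 4 -- new best
  Position 9 ('b'): repeat (last at 7), move window start to 8
  Position 9 ('b'): window [8,9] length 2
  Position 10 ('a'): window [8,10] length 3
  Position 11 ('f'): window [8,11] length 4
Longest substring with no repeats: "fabc" with length 4

4


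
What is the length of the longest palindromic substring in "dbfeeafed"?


Input: "dbfeeafed"
Checking substrings for palindromes:
  [3:5] "ee" (len 2) => palindrome
Longest palindromic substring: "ee" with length 2

2


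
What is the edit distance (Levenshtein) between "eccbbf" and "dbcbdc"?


Computing edit distance: "eccbbf" -> "dbcbdc"
DP table:
           d    b    c    b    d    c
      0    1    2    3    4    5    6
  e   1    1    2    3    4    5    6
  c   2    2    2    2    3    4    5
  c   3    3    3    2    3    4    4
  b   4    4    3    3    2    3    4
  b   5    5    4    4    3    3    4
  f   6    6    5    5    4    4    4
Edit distance = dp[6][6] = 4

4


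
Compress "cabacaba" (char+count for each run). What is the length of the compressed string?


Input: cabacaba
Runs:
  'c' x 1 => "c1"
  'a' x 1 => "a1"
  'b' x 1 => "b1"
  'a' x 1 => "a1"
  'c' x 1 => "c1"
  'a' x 1 => "a1"
  'b' x 1 => "b1"
  'a' x 1 => "a1"
Compressed: "c1a1b1a1c1a1b1a1"
Compressed length: 16

16


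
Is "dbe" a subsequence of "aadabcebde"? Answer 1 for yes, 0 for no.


Check if "dbe" is a subsequence of "aadabcebde"
Greedy scan:
  Position 0 ('a'): no match needed
  Position 1 ('a'): no match needed
  Position 2 ('d'): matches sub[0] = 'd'
  Position 3 ('a'): no match needed
  Position 4 ('b'): matches sub[1] = 'b'
  Position 5 ('c'): no match needed
  Position 6 ('e'): matches sub[2] = 'e'
  Position 7 ('b'): no match needed
  Position 8 ('d'): no match needed
  Position 9 ('e'): no match needed
All 3 characters matched => is a subsequence

1


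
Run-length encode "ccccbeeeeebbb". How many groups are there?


Input: ccccbeeeeebbb
Scanning for consecutive runs:
  Group 1: 'c' x 4 (positions 0-3)
  Group 2: 'b' x 1 (positions 4-4)
  Group 3: 'e' x 5 (positions 5-9)
  Group 4: 'b' x 3 (positions 10-12)
Total groups: 4

4


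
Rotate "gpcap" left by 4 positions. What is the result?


Input: "gpcap", rotate left by 4
First 4 characters: "gpca"
Remaining characters: "p"
Concatenate remaining + first: "p" + "gpca" = "pgpca"

pgpca


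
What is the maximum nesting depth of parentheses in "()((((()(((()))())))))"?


Input: "()((((()(((()))())))))"
Tracking depth:
  Position 0 '(': depth becomes 1
  Position 1 ')': depth becomes 0
  Position 2 '(': depth becomes 1
  Position 3 '(': depth becomes 2
  Position 4 '(': depth becomes 3
  Position 5 '(': depth becomes 4
  Position 6 '(': depth becomes 5
  Position 7 ')': depth becomes 4
  Position 8 '(': depth becomes 5
  Position 9 '(': depth becomes 6
  Position 10 '(': depth becomes 7
  Position 11 '(': depth becomes 8
  Position 12 ')': depth becomes 7
  Position 13 ')': depth becomes 6
  Position 14 ')': depth becomes 5
  Position 15 '(': depth becomes 6
  Position 16 ')': depth becomes 5
  Position 17 ')': depth becomes 4
  Position 18 ')': depth becomes 3
  Position 19 ')': depth becomes 2
  Position 20 ')': depth becomes 1
  Position 21 ')': depth becomes 0
Maximum depth reached: 8

8


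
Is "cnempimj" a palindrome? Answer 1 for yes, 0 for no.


Input: cnempimj
Reversed: jmipmenc
  Compare pos 0 ('c') with pos 7 ('j'): MISMATCH
  Compare pos 1 ('n') with pos 6 ('m'): MISMATCH
  Compare pos 2 ('e') with pos 5 ('i'): MISMATCH
  Compare pos 3 ('m') with pos 4 ('p'): MISMATCH
Result: not a palindrome

0


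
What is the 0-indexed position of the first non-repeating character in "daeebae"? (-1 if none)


Input: daeebae
Character frequencies:
  'a': 2
  'b': 1
  'd': 1
  'e': 3
Scanning left to right for freq == 1:
  Position 0 ('d'): unique! => answer = 0

0


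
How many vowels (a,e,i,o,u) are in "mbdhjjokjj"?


Input: mbdhjjokjj
Checking each character:
  'm' at position 0: consonant
  'b' at position 1: consonant
  'd' at position 2: consonant
  'h' at position 3: consonant
  'j' at position 4: consonant
  'j' at position 5: consonant
  'o' at position 6: vowel (running total: 1)
  'k' at position 7: consonant
  'j' at position 8: consonant
  'j' at position 9: consonant
Total vowels: 1

1


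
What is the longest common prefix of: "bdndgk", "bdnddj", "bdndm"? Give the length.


Words: bdndgk, bdnddj, bdndm
  Position 0: all 'b' => match
  Position 1: all 'd' => match
  Position 2: all 'n' => match
  Position 3: all 'd' => match
  Position 4: ('g', 'd', 'm') => mismatch, stop
LCP = "bdnd" (length 4)

4


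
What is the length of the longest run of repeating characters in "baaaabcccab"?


Input: "baaaabcccab"
Scanning for longest run:
  Position 1 ('a'): new char, reset run to 1
  Position 2 ('a'): continues run of 'a', length=2
  Position 3 ('a'): continues run of 'a', length=3
  Position 4 ('a'): continues run of 'a', length=4
  Position 5 ('b'): new char, reset run to 1
  Position 6 ('c'): new char, reset run to 1
  Position 7 ('c'): continues run of 'c', length=2
  Position 8 ('c'): continues run of 'c', length=3
  Position 9 ('a'): new char, reset run to 1
  Position 10 ('b'): new char, reset run to 1
Longest run: 'a' with length 4

4


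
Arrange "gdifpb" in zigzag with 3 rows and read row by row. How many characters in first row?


Zigzag "gdifpb" into 3 rows:
Placing characters:
  'g' => row 0
  'd' => row 1
  'i' => row 2
  'f' => row 1
  'p' => row 0
  'b' => row 1
Rows:
  Row 0: "gp"
  Row 1: "dfb"
  Row 2: "i"
First row length: 2

2


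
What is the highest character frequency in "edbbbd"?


Input: edbbbd
Character counts:
  'b': 3
  'd': 2
  'e': 1
Maximum frequency: 3

3


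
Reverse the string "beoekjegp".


Input: beoekjegp
Reading characters right to left:
  Position 8: 'p'
  Position 7: 'g'
  Position 6: 'e'
  Position 5: 'j'
  Position 4: 'k'
  Position 3: 'e'
  Position 2: 'o'
  Position 1: 'e'
  Position 0: 'b'
Reversed: pgejkeoeb

pgejkeoeb


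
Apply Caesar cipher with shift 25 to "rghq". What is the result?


Caesar cipher: shift "rghq" by 25
  'r' (pos 17) + 25 = pos 16 = 'q'
  'g' (pos 6) + 25 = pos 5 = 'f'
  'h' (pos 7) + 25 = pos 6 = 'g'
  'q' (pos 16) + 25 = pos 15 = 'p'
Result: qfgp

qfgp


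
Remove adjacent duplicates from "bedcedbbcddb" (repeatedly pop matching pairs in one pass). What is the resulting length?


Input: bedcedbbcddb
Stack-based adjacent duplicate removal:
  Read 'b': push. Stack: b
  Read 'e': push. Stack: be
  Read 'd': push. Stack: bed
  Read 'c': push. Stack: bedc
  Read 'e': push. Stack: bedce
  Read 'd': push. Stack: bedced
  Read 'b': push. Stack: bedcedb
  Read 'b': matches stack top 'b' => pop. Stack: bedced
  Read 'c': push. Stack: bedcedc
  Read 'd': push. Stack: bedcedcd
  Read 'd': matches stack top 'd' => pop. Stack: bedcedc
  Read 'b': push. Stack: bedcedcb
Final stack: "bedcedcb" (length 8)

8


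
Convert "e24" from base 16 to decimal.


Input: "e24" in base 16
Positional expansion:
  Digit 'e' (value 14) x 16^2 = 3584
  Digit '2' (value 2) x 16^1 = 32
  Digit '4' (value 4) x 16^0 = 4
Sum = 3620

3620


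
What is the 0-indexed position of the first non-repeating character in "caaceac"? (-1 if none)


Input: caaceac
Character frequencies:
  'a': 3
  'c': 3
  'e': 1
Scanning left to right for freq == 1:
  Position 0 ('c'): freq=3, skip
  Position 1 ('a'): freq=3, skip
  Position 2 ('a'): freq=3, skip
  Position 3 ('c'): freq=3, skip
  Position 4 ('e'): unique! => answer = 4

4


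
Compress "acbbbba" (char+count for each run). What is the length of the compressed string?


Input: acbbbba
Runs:
  'a' x 1 => "a1"
  'c' x 1 => "c1"
  'b' x 4 => "b4"
  'a' x 1 => "a1"
Compressed: "a1c1b4a1"
Compressed length: 8

8


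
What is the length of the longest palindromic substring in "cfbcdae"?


Input: "cfbcdae"
Checking substrings for palindromes:
  No multi-char palindromic substrings found
Longest palindromic substring: "c" with length 1

1


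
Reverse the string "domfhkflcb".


Input: domfhkflcb
Reading characters right to left:
  Position 9: 'b'
  Position 8: 'c'
  Position 7: 'l'
  Position 6: 'f'
  Position 5: 'k'
  Position 4: 'h'
  Position 3: 'f'
  Position 2: 'm'
  Position 1: 'o'
  Position 0: 'd'
Reversed: bclfkhfmod

bclfkhfmod


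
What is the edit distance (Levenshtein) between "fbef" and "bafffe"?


Computing edit distance: "fbef" -> "bafffe"
DP table:
           b    a    f    f    f    e
      0    1    2    3    4    5    6
  f   1    1    2    2    3    4    5
  b   2    1    2    3    3    4    5
  e   3    2    2    3    4    4    4
  f   4    3    3    2    3    4    5
Edit distance = dp[4][6] = 5

5


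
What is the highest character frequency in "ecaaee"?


Input: ecaaee
Character counts:
  'a': 2
  'c': 1
  'e': 3
Maximum frequency: 3

3


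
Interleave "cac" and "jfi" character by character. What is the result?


Interleaving "cac" and "jfi":
  Position 0: 'c' from first, 'j' from second => "cj"
  Position 1: 'a' from first, 'f' from second => "af"
  Position 2: 'c' from first, 'i' from second => "ci"
Result: cjafci

cjafci


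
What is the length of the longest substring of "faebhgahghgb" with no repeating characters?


Input: "faebhgahghgb"
Sliding window (track last position of each char):
  Position 0 ('f'): window [0,0] length 1 -- new best
  Position 1 ('a'): window [0,1] length 2 -- new best
  Position 2 ('e'): window [0,2] length 3 -- new best
  Position 3 ('b'): window [0,3] length 4 -- new best
  Position 4 ('h'): window [0,4] length 5 -- new best
  Position 5 ('g'): window [0,5] length 6 -- new best
  Position 6 ('a'): repeat (last at 1), move window start to 2
  Position 6 ('a'): window [2,6] length 5
  Position 7 ('h'): repeat (last at 4), move window start to 5
  Position 7 ('h'): window [5,7] length 3
  Position 8 ('g'): repeat (last at 5), move window start to 6
  Position 8 ('g'): window [6,8] length 3
  Position 9 ('h'): repeat (last at 7), move window start to 8
  Position 9 ('h'): window [8,9] length 2
  Position 10 ('g'): repeat (last at 8), move window start to 9
  Position 10 ('g'): window [9,10] length 2
  Position 11 ('b'): window [9,11] length 3
Longest substring with no repeats: "faebhg" with length 6

6


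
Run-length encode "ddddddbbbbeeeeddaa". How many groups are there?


Input: ddddddbbbbeeeeddaa
Scanning for consecutive runs:
  Group 1: 'd' x 6 (positions 0-5)
  Group 2: 'b' x 4 (positions 6-9)
  Group 3: 'e' x 4 (positions 10-13)
  Group 4: 'd' x 2 (positions 14-15)
  Group 5: 'a' x 2 (positions 16-17)
Total groups: 5

5


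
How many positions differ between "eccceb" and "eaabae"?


Comparing "eccceb" and "eaabae" position by position:
  Position 0: 'e' vs 'e' => same
  Position 1: 'c' vs 'a' => DIFFER
  Position 2: 'c' vs 'a' => DIFFER
  Position 3: 'c' vs 'b' => DIFFER
  Position 4: 'e' vs 'a' => DIFFER
  Position 5: 'b' vs 'e' => DIFFER
Positions that differ: 5

5


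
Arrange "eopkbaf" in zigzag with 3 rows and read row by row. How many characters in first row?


Zigzag "eopkbaf" into 3 rows:
Placing characters:
  'e' => row 0
  'o' => row 1
  'p' => row 2
  'k' => row 1
  'b' => row 0
  'a' => row 1
  'f' => row 2
Rows:
  Row 0: "eb"
  Row 1: "oka"
  Row 2: "pf"
First row length: 2

2


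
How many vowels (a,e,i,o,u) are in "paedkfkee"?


Input: paedkfkee
Checking each character:
  'p' at position 0: consonant
  'a' at position 1: vowel (running total: 1)
  'e' at position 2: vowel (running total: 2)
  'd' at position 3: consonant
  'k' at position 4: consonant
  'f' at position 5: consonant
  'k' at position 6: consonant
  'e' at position 7: vowel (running total: 3)
  'e' at position 8: vowel (running total: 4)
Total vowels: 4

4


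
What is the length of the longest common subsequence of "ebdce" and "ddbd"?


LCS of "ebdce" and "ddbd"
DP table:
           d    d    b    d
      0    0    0    0    0
  e   0    0    0    0    0
  b   0    0    0    1    1
  d   0    1    1    1    2
  c   0    1    1    1    2
  e   0    1    1    1    2
LCS length = dp[5][4] = 2

2


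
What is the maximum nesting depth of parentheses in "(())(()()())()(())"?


Input: "(())(()()())()(())"
Tracking depth:
  Position 0 '(': depth becomes 1
  Position 1 '(': depth becomes 2
  Position 2 ')': depth becomes 1
  Position 3 ')': depth becomes 0
  Position 4 '(': depth becomes 1
  Position 5 '(': depth becomes 2
  Position 6 ')': depth becomes 1
  Position 7 '(': depth becomes 2
  Position 8 ')': depth becomes 1
  Position 9 '(': depth becomes 2
  Position 10 ')': depth becomes 1
  Position 11 ')': depth becomes 0
  Position 12 '(': depth becomes 1
  Position 13 ')': depth becomes 0
  Position 14 '(': depth becomes 1
  Position 15 '(': depth becomes 2
  Position 16 ')': depth becomes 1
  Position 17 ')': depth becomes 0
Maximum depth reached: 2

2


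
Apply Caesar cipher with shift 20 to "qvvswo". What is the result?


Caesar cipher: shift "qvvswo" by 20
  'q' (pos 16) + 20 = pos 10 = 'k'
  'v' (pos 21) + 20 = pos 15 = 'p'
  'v' (pos 21) + 20 = pos 15 = 'p'
  's' (pos 18) + 20 = pos 12 = 'm'
  'w' (pos 22) + 20 = pos 16 = 'q'
  'o' (pos 14) + 20 = pos 8 = 'i'
Result: kppmqi

kppmqi


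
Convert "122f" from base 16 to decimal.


Input: "122f" in base 16
Positional expansion:
  Digit '1' (value 1) x 16^3 = 4096
  Digit '2' (value 2) x 16^2 = 512
  Digit '2' (value 2) x 16^1 = 32
  Digit 'f' (value 15) x 16^0 = 15
Sum = 4655

4655


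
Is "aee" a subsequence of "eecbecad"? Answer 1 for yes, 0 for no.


Check if "aee" is a subsequence of "eecbecad"
Greedy scan:
  Position 0 ('e'): no match needed
  Position 1 ('e'): no match needed
  Position 2 ('c'): no match needed
  Position 3 ('b'): no match needed
  Position 4 ('e'): no match needed
  Position 5 ('c'): no match needed
  Position 6 ('a'): matches sub[0] = 'a'
  Position 7 ('d'): no match needed
Only matched 1/3 characters => not a subsequence

0


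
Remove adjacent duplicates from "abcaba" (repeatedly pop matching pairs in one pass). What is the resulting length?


Input: abcaba
Stack-based adjacent duplicate removal:
  Read 'a': push. Stack: a
  Read 'b': push. Stack: ab
  Read 'c': push. Stack: abc
  Read 'a': push. Stack: abca
  Read 'b': push. Stack: abcab
  Read 'a': push. Stack: abcaba
Final stack: "abcaba" (length 6)

6


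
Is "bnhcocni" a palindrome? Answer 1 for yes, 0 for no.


Input: bnhcocni
Reversed: incochnb
  Compare pos 0 ('b') with pos 7 ('i'): MISMATCH
  Compare pos 1 ('n') with pos 6 ('n'): match
  Compare pos 2 ('h') with pos 5 ('c'): MISMATCH
  Compare pos 3 ('c') with pos 4 ('o'): MISMATCH
Result: not a palindrome

0


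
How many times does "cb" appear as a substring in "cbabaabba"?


Searching for "cb" in "cbabaabba"
Scanning each position:
  Position 0: "cb" => MATCH
  Position 1: "ba" => no
  Position 2: "ab" => no
  Position 3: "ba" => no
  Position 4: "aa" => no
  Position 5: "ab" => no
  Position 6: "bb" => no
  Position 7: "ba" => no
Total occurrences: 1

1


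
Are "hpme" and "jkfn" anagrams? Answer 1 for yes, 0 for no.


Strings: "hpme", "jkfn"
Sorted first:  ehmp
Sorted second: fjkn
Differ at position 0: 'e' vs 'f' => not anagrams

0


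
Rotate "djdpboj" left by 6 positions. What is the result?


Input: "djdpboj", rotate left by 6
First 6 characters: "djdpbo"
Remaining characters: "j"
Concatenate remaining + first: "j" + "djdpbo" = "jdjdpbo"

jdjdpbo


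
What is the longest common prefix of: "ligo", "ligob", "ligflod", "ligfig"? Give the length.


Words: ligo, ligob, ligflod, ligfig
  Position 0: all 'l' => match
  Position 1: all 'i' => match
  Position 2: all 'g' => match
  Position 3: ('o', 'o', 'f', 'f') => mismatch, stop
LCP = "lig" (length 3)

3


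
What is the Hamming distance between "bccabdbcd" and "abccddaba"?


Comparing "bccabdbcd" and "abccddaba" position by position:
  Position 0: 'b' vs 'a' => differ
  Position 1: 'c' vs 'b' => differ
  Position 2: 'c' vs 'c' => same
  Position 3: 'a' vs 'c' => differ
  Position 4: 'b' vs 'd' => differ
  Position 5: 'd' vs 'd' => same
  Position 6: 'b' vs 'a' => differ
  Position 7: 'c' vs 'b' => differ
  Position 8: 'd' vs 'a' => differ
Total differences (Hamming distance): 7

7


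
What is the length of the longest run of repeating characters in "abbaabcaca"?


Input: "abbaabcaca"
Scanning for longest run:
  Position 1 ('b'): new char, reset run to 1
  Position 2 ('b'): continues run of 'b', length=2
  Position 3 ('a'): new char, reset run to 1
  Position 4 ('a'): continues run of 'a', length=2
  Position 5 ('b'): new char, reset run to 1
  Position 6 ('c'): new char, reset run to 1
  Position 7 ('a'): new char, reset run to 1
  Position 8 ('c'): new char, reset run to 1
  Position 9 ('a'): new char, reset run to 1
Longest run: 'b' with length 2

2


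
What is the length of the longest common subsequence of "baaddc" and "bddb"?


LCS of "baaddc" and "bddb"
DP table:
           b    d    d    b
      0    0    0    0    0
  b   0    1    1    1    1
  a   0    1    1    1    1
  a   0    1    1    1    1
  d   0    1    2    2    2
  d   0    1    2    3    3
  c   0    1    2    3    3
LCS length = dp[6][4] = 3

3


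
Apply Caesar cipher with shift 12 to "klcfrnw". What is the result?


Caesar cipher: shift "klcfrnw" by 12
  'k' (pos 10) + 12 = pos 22 = 'w'
  'l' (pos 11) + 12 = pos 23 = 'x'
  'c' (pos 2) + 12 = pos 14 = 'o'
  'f' (pos 5) + 12 = pos 17 = 'r'
  'r' (pos 17) + 12 = pos 3 = 'd'
  'n' (pos 13) + 12 = pos 25 = 'z'
  'w' (pos 22) + 12 = pos 8 = 'i'
Result: wxordzi

wxordzi


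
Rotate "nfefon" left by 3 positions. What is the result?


Input: "nfefon", rotate left by 3
First 3 characters: "nfe"
Remaining characters: "fon"
Concatenate remaining + first: "fon" + "nfe" = "fonnfe"

fonnfe


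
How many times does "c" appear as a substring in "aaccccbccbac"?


Searching for "c" in "aaccccbccbac"
Scanning each position:
  Position 0: "a" => no
  Position 1: "a" => no
  Position 2: "c" => MATCH
  Position 3: "c" => MATCH
  Position 4: "c" => MATCH
  Position 5: "c" => MATCH
  Position 6: "b" => no
  Position 7: "c" => MATCH
  Position 8: "c" => MATCH
  Position 9: "b" => no
  Position 10: "a" => no
  Position 11: "c" => MATCH
Total occurrences: 7

7


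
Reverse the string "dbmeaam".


Input: dbmeaam
Reading characters right to left:
  Position 6: 'm'
  Position 5: 'a'
  Position 4: 'a'
  Position 3: 'e'
  Position 2: 'm'
  Position 1: 'b'
  Position 0: 'd'
Reversed: maaembd

maaembd


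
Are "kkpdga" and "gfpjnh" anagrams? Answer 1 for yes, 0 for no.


Strings: "kkpdga", "gfpjnh"
Sorted first:  adgkkp
Sorted second: fghjnp
Differ at position 0: 'a' vs 'f' => not anagrams

0


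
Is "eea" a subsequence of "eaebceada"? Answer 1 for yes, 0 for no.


Check if "eea" is a subsequence of "eaebceada"
Greedy scan:
  Position 0 ('e'): matches sub[0] = 'e'
  Position 1 ('a'): no match needed
  Position 2 ('e'): matches sub[1] = 'e'
  Position 3 ('b'): no match needed
  Position 4 ('c'): no match needed
  Position 5 ('e'): no match needed
  Position 6 ('a'): matches sub[2] = 'a'
  Position 7 ('d'): no match needed
  Position 8 ('a'): no match needed
All 3 characters matched => is a subsequence

1


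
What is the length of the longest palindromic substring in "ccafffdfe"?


Input: "ccafffdfe"
Checking substrings for palindromes:
  [3:6] "fff" (len 3) => palindrome
  [5:8] "fdf" (len 3) => palindrome
  [0:2] "cc" (len 2) => palindrome
  [3:5] "ff" (len 2) => palindrome
  [4:6] "ff" (len 2) => palindrome
Longest palindromic substring: "fff" with length 3

3


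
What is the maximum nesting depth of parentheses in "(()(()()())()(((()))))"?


Input: "(()(()()())()(((()))))"
Tracking depth:
  Position 0 '(': depth becomes 1
  Position 1 '(': depth becomes 2
  Position 2 ')': depth becomes 1
  Position 3 '(': depth becomes 2
  Position 4 '(': depth becomes 3
  Position 5 ')': depth becomes 2
  Position 6 '(': depth becomes 3
  Position 7 ')': depth becomes 2
  Position 8 '(': depth becomes 3
  Position 9 ')': depth becomes 2
  Position 10 ')': depth becomes 1
  Position 11 '(': depth becomes 2
  Position 12 ')': depth becomes 1
  Position 13 '(': depth becomes 2
  Position 14 '(': depth becomes 3
  Position 15 '(': depth becomes 4
  Position 16 '(': depth becomes 5
  Position 17 ')': depth becomes 4
  Position 18 ')': depth becomes 3
  Position 19 ')': depth becomes 2
  Position 20 ')': depth becomes 1
  Position 21 ')': depth becomes 0
Maximum depth reached: 5

5


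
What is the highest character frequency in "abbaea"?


Input: abbaea
Character counts:
  'a': 3
  'b': 2
  'e': 1
Maximum frequency: 3

3


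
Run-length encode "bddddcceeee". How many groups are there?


Input: bddddcceeee
Scanning for consecutive runs:
  Group 1: 'b' x 1 (positions 0-0)
  Group 2: 'd' x 4 (positions 1-4)
  Group 3: 'c' x 2 (positions 5-6)
  Group 4: 'e' x 4 (positions 7-10)
Total groups: 4

4


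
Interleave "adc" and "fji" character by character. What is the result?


Interleaving "adc" and "fji":
  Position 0: 'a' from first, 'f' from second => "af"
  Position 1: 'd' from first, 'j' from second => "dj"
  Position 2: 'c' from first, 'i' from second => "ci"
Result: afdjci

afdjci


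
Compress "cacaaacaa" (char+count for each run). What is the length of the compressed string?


Input: cacaaacaa
Runs:
  'c' x 1 => "c1"
  'a' x 1 => "a1"
  'c' x 1 => "c1"
  'a' x 3 => "a3"
  'c' x 1 => "c1"
  'a' x 2 => "a2"
Compressed: "c1a1c1a3c1a2"
Compressed length: 12

12


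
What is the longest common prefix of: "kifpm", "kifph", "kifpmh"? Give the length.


Words: kifpm, kifph, kifpmh
  Position 0: all 'k' => match
  Position 1: all 'i' => match
  Position 2: all 'f' => match
  Position 3: all 'p' => match
  Position 4: ('m', 'h', 'm') => mismatch, stop
LCP = "kifp" (length 4)

4


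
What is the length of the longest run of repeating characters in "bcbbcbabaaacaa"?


Input: "bcbbcbabaaacaa"
Scanning for longest run:
  Position 1 ('c'): new char, reset run to 1
  Position 2 ('b'): new char, reset run to 1
  Position 3 ('b'): continues run of 'b', length=2
  Position 4 ('c'): new char, reset run to 1
  Position 5 ('b'): new char, reset run to 1
  Position 6 ('a'): new char, reset run to 1
  Position 7 ('b'): new char, reset run to 1
  Position 8 ('a'): new char, reset run to 1
  Position 9 ('a'): continues run of 'a', length=2
  Position 10 ('a'): continues run of 'a', length=3
  Position 11 ('c'): new char, reset run to 1
  Position 12 ('a'): new char, reset run to 1
  Position 13 ('a'): continues run of 'a', length=2
Longest run: 'a' with length 3

3


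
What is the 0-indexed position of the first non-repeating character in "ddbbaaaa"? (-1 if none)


Input: ddbbaaaa
Character frequencies:
  'a': 4
  'b': 2
  'd': 2
Scanning left to right for freq == 1:
  Position 0 ('d'): freq=2, skip
  Position 1 ('d'): freq=2, skip
  Position 2 ('b'): freq=2, skip
  Position 3 ('b'): freq=2, skip
  Position 4 ('a'): freq=4, skip
  Position 5 ('a'): freq=4, skip
  Position 6 ('a'): freq=4, skip
  Position 7 ('a'): freq=4, skip
  No unique character found => answer = -1

-1


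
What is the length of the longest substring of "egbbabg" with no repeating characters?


Input: "egbbabg"
Sliding window (track last position of each char):
  Position 0 ('e'): window [0,0] length 1 -- new best
  Position 1 ('g'): window [0,1] length 2 -- new best
  Position 2 ('b'): window [0,2] length 3 -- new best
  Position 3 ('b'): repeat (last at 2), move window start to 3
  Position 3 ('b'): window [3,3] length 1
  Position 4 ('a'): window [3,4] length 2
  Position 5 ('b'): repeat (last at 3), move window start to 4
  Position 5 ('b'): window [4,5] length 2
  Position 6 ('g'): window [4,6] length 3
Longest substring with no repeats: "egb" with length 3

3


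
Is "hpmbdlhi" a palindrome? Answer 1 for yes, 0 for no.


Input: hpmbdlhi
Reversed: ihldbmph
  Compare pos 0 ('h') with pos 7 ('i'): MISMATCH
  Compare pos 1 ('p') with pos 6 ('h'): MISMATCH
  Compare pos 2 ('m') with pos 5 ('l'): MISMATCH
  Compare pos 3 ('b') with pos 4 ('d'): MISMATCH
Result: not a palindrome

0


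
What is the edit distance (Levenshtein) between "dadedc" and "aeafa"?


Computing edit distance: "dadedc" -> "aeafa"
DP table:
           a    e    a    f    a
      0    1    2    3    4    5
  d   1    1    2    3    4    5
  a   2    1    2    2    3    4
  d   3    2    2    3    3    4
  e   4    3    2    3    4    4
  d   5    4    3    3    4    5
  c   6    5    4    4    4    5
Edit distance = dp[6][5] = 5

5


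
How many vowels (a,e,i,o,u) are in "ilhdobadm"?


Input: ilhdobadm
Checking each character:
  'i' at position 0: vowel (running total: 1)
  'l' at position 1: consonant
  'h' at position 2: consonant
  'd' at position 3: consonant
  'o' at position 4: vowel (running total: 2)
  'b' at position 5: consonant
  'a' at position 6: vowel (running total: 3)
  'd' at position 7: consonant
  'm' at position 8: consonant
Total vowels: 3

3


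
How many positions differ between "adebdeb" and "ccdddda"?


Comparing "adebdeb" and "ccdddda" position by position:
  Position 0: 'a' vs 'c' => DIFFER
  Position 1: 'd' vs 'c' => DIFFER
  Position 2: 'e' vs 'd' => DIFFER
  Position 3: 'b' vs 'd' => DIFFER
  Position 4: 'd' vs 'd' => same
  Position 5: 'e' vs 'd' => DIFFER
  Position 6: 'b' vs 'a' => DIFFER
Positions that differ: 6

6


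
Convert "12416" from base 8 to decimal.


Input: "12416" in base 8
Positional expansion:
  Digit '1' (value 1) x 8^4 = 4096
  Digit '2' (value 2) x 8^3 = 1024
  Digit '4' (value 4) x 8^2 = 256
  Digit '1' (value 1) x 8^1 = 8
  Digit '6' (value 6) x 8^0 = 6
Sum = 5390

5390


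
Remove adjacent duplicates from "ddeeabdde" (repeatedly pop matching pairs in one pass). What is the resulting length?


Input: ddeeabdde
Stack-based adjacent duplicate removal:
  Read 'd': push. Stack: d
  Read 'd': matches stack top 'd' => pop. Stack: (empty)
  Read 'e': push. Stack: e
  Read 'e': matches stack top 'e' => pop. Stack: (empty)
  Read 'a': push. Stack: a
  Read 'b': push. Stack: ab
  Read 'd': push. Stack: abd
  Read 'd': matches stack top 'd' => pop. Stack: ab
  Read 'e': push. Stack: abe
Final stack: "abe" (length 3)

3


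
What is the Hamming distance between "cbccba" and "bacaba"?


Comparing "cbccba" and "bacaba" position by position:
  Position 0: 'c' vs 'b' => differ
  Position 1: 'b' vs 'a' => differ
  Position 2: 'c' vs 'c' => same
  Position 3: 'c' vs 'a' => differ
  Position 4: 'b' vs 'b' => same
  Position 5: 'a' vs 'a' => same
Total differences (Hamming distance): 3

3


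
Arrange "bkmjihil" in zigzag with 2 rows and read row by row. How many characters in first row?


Zigzag "bkmjihil" into 2 rows:
Placing characters:
  'b' => row 0
  'k' => row 1
  'm' => row 0
  'j' => row 1
  'i' => row 0
  'h' => row 1
  'i' => row 0
  'l' => row 1
Rows:
  Row 0: "bmii"
  Row 1: "kjhl"
First row length: 4

4


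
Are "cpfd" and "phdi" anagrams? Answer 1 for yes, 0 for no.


Strings: "cpfd", "phdi"
Sorted first:  cdfp
Sorted second: dhip
Differ at position 0: 'c' vs 'd' => not anagrams

0


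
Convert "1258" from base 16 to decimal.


Input: "1258" in base 16
Positional expansion:
  Digit '1' (value 1) x 16^3 = 4096
  Digit '2' (value 2) x 16^2 = 512
  Digit '5' (value 5) x 16^1 = 80
  Digit '8' (value 8) x 16^0 = 8
Sum = 4696

4696


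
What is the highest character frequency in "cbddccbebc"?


Input: cbddccbebc
Character counts:
  'b': 3
  'c': 4
  'd': 2
  'e': 1
Maximum frequency: 4

4


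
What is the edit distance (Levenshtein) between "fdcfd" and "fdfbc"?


Computing edit distance: "fdcfd" -> "fdfbc"
DP table:
           f    d    f    b    c
      0    1    2    3    4    5
  f   1    0    1    2    3    4
  d   2    1    0    1    2    3
  c   3    2    1    1    2    2
  f   4    3    2    1    2    3
  d   5    4    3    2    2    3
Edit distance = dp[5][5] = 3

3


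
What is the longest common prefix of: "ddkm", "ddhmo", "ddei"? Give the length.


Words: ddkm, ddhmo, ddei
  Position 0: all 'd' => match
  Position 1: all 'd' => match
  Position 2: ('k', 'h', 'e') => mismatch, stop
LCP = "dd" (length 2)

2


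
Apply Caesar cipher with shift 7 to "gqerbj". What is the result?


Caesar cipher: shift "gqerbj" by 7
  'g' (pos 6) + 7 = pos 13 = 'n'
  'q' (pos 16) + 7 = pos 23 = 'x'
  'e' (pos 4) + 7 = pos 11 = 'l'
  'r' (pos 17) + 7 = pos 24 = 'y'
  'b' (pos 1) + 7 = pos 8 = 'i'
  'j' (pos 9) + 7 = pos 16 = 'q'
Result: nxlyiq

nxlyiq


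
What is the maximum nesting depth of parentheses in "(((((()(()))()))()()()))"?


Input: "(((((()(()))()))()()()))"
Tracking depth:
  Position 0 '(': depth becomes 1
  Position 1 '(': depth becomes 2
  Position 2 '(': depth becomes 3
  Position 3 '(': depth becomes 4
  Position 4 '(': depth becomes 5
  Position 5 '(': depth becomes 6
  Position 6 ')': depth becomes 5
  Position 7 '(': depth becomes 6
  Position 8 '(': depth becomes 7
  Position 9 ')': depth becomes 6
  Position 10 ')': depth becomes 5
  Position 11 ')': depth becomes 4
  Position 12 '(': depth becomes 5
  Position 13 ')': depth becomes 4
  Position 14 ')': depth becomes 3
  Position 15 ')': depth becomes 2
  Position 16 '(': depth becomes 3
  Position 17 ')': depth becomes 2
  Position 18 '(': depth becomes 3
  Position 19 ')': depth becomes 2
  Position 20 '(': depth becomes 3
  Position 21 ')': depth becomes 2
  Position 22 ')': depth becomes 1
  Position 23 ')': depth becomes 0
Maximum depth reached: 7

7


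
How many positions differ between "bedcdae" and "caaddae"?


Comparing "bedcdae" and "caaddae" position by position:
  Position 0: 'b' vs 'c' => DIFFER
  Position 1: 'e' vs 'a' => DIFFER
  Position 2: 'd' vs 'a' => DIFFER
  Position 3: 'c' vs 'd' => DIFFER
  Position 4: 'd' vs 'd' => same
  Position 5: 'a' vs 'a' => same
  Position 6: 'e' vs 'e' => same
Positions that differ: 4

4


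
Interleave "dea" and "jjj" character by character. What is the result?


Interleaving "dea" and "jjj":
  Position 0: 'd' from first, 'j' from second => "dj"
  Position 1: 'e' from first, 'j' from second => "ej"
  Position 2: 'a' from first, 'j' from second => "aj"
Result: djejaj

djejaj


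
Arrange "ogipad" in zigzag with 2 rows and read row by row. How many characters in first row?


Zigzag "ogipad" into 2 rows:
Placing characters:
  'o' => row 0
  'g' => row 1
  'i' => row 0
  'p' => row 1
  'a' => row 0
  'd' => row 1
Rows:
  Row 0: "oia"
  Row 1: "gpd"
First row length: 3

3


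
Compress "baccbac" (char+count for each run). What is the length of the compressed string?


Input: baccbac
Runs:
  'b' x 1 => "b1"
  'a' x 1 => "a1"
  'c' x 2 => "c2"
  'b' x 1 => "b1"
  'a' x 1 => "a1"
  'c' x 1 => "c1"
Compressed: "b1a1c2b1a1c1"
Compressed length: 12

12


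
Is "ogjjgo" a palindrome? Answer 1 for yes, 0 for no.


Input: ogjjgo
Reversed: ogjjgo
  Compare pos 0 ('o') with pos 5 ('o'): match
  Compare pos 1 ('g') with pos 4 ('g'): match
  Compare pos 2 ('j') with pos 3 ('j'): match
Result: palindrome

1


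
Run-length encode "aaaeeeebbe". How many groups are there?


Input: aaaeeeebbe
Scanning for consecutive runs:
  Group 1: 'a' x 3 (positions 0-2)
  Group 2: 'e' x 4 (positions 3-6)
  Group 3: 'b' x 2 (positions 7-8)
  Group 4: 'e' x 1 (positions 9-9)
Total groups: 4

4


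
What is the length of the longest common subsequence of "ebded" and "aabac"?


LCS of "ebded" and "aabac"
DP table:
           a    a    b    a    c
      0    0    0    0    0    0
  e   0    0    0    0    0    0
  b   0    0    0    1    1    1
  d   0    0    0    1    1    1
  e   0    0    0    1    1    1
  d   0    0    0    1    1    1
LCS length = dp[5][5] = 1

1


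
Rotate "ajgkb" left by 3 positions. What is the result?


Input: "ajgkb", rotate left by 3
First 3 characters: "ajg"
Remaining characters: "kb"
Concatenate remaining + first: "kb" + "ajg" = "kbajg"

kbajg


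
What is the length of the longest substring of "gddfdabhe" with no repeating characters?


Input: "gddfdabhe"
Sliding window (track last position of each char):
  Position 0 ('g'): window [0,0] length 1 -- new best
  Position 1 ('d'): window [0,1] length 2 -- new best
  Position 2 ('d'): repeat (last at 1), move window start to 2
  Position 2 ('d'): window [2,2] length 1
  Position 3 ('f'): window [2,3] length 2
  Position 4 ('d'): repeat (last at 2), move window start to 3
  Position 4 ('d'): window [3,4] length 2
  Position 5 ('a'): window [3,5] length 3 -- new best
  Position 6 ('b'): window [3,6] length 4 -- new best
  Position 7 ('h'): window [3,7] length 5 -- new best
  Position 8 ('e'): window [3,8] length 6 -- new best
Longest substring with no repeats: "fdabhe" with length 6

6


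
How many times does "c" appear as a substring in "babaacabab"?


Searching for "c" in "babaacabab"
Scanning each position:
  Position 0: "b" => no
  Position 1: "a" => no
  Position 2: "b" => no
  Position 3: "a" => no
  Position 4: "a" => no
  Position 5: "c" => MATCH
  Position 6: "a" => no
  Position 7: "b" => no
  Position 8: "a" => no
  Position 9: "b" => no
Total occurrences: 1

1


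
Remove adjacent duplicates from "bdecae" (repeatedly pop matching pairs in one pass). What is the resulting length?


Input: bdecae
Stack-based adjacent duplicate removal:
  Read 'b': push. Stack: b
  Read 'd': push. Stack: bd
  Read 'e': push. Stack: bde
  Read 'c': push. Stack: bdec
  Read 'a': push. Stack: bdeca
  Read 'e': push. Stack: bdecae
Final stack: "bdecae" (length 6)

6


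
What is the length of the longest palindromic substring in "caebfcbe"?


Input: "caebfcbe"
Checking substrings for palindromes:
  No multi-char palindromic substrings found
Longest palindromic substring: "c" with length 1

1


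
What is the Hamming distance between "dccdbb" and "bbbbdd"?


Comparing "dccdbb" and "bbbbdd" position by position:
  Position 0: 'd' vs 'b' => differ
  Position 1: 'c' vs 'b' => differ
  Position 2: 'c' vs 'b' => differ
  Position 3: 'd' vs 'b' => differ
  Position 4: 'b' vs 'd' => differ
  Position 5: 'b' vs 'd' => differ
Total differences (Hamming distance): 6

6


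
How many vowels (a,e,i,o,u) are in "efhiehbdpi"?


Input: efhiehbdpi
Checking each character:
  'e' at position 0: vowel (running total: 1)
  'f' at position 1: consonant
  'h' at position 2: consonant
  'i' at position 3: vowel (running total: 2)
  'e' at position 4: vowel (running total: 3)
  'h' at position 5: consonant
  'b' at position 6: consonant
  'd' at position 7: consonant
  'p' at position 8: consonant
  'i' at position 9: vowel (running total: 4)
Total vowels: 4

4
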